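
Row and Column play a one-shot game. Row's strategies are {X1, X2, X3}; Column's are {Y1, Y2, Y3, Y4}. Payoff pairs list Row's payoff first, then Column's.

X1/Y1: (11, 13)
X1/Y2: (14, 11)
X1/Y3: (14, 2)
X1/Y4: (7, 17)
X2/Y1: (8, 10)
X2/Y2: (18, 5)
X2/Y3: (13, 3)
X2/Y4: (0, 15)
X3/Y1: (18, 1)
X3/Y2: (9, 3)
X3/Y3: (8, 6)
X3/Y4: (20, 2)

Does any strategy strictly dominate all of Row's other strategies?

Check whether one of Row's strategies beats all alternatives regardless of what the opponent does.
X1 is not dominant: against Y1, X3 gives 18 > 11.
X2 is not dominant: against Y1, X1 gives 11 > 8.
X3 is not dominant: against Y2, X1 gives 14 > 9.
No single strategy is best against every opponent action.

None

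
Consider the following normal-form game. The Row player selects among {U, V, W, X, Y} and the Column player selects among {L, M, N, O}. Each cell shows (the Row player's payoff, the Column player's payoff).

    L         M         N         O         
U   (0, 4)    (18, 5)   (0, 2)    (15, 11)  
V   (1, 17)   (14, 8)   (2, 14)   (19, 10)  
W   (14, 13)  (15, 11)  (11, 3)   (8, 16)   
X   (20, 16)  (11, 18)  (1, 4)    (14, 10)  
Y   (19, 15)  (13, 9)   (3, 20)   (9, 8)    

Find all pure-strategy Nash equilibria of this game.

Check mutual best responses: a cell is a NE iff neither player can gain by unilaterally deviating.
The Row player's best responses — vs L: X (payoff 20); vs M: U (payoff 18); vs N: W (payoff 11); vs O: V (payoff 19).
The Column player's best responses — vs U: O (payoff 11); vs V: L (payoff 17); vs W: O (payoff 16); vs X: M (payoff 18); vs Y: N (payoff 20).
No cell has both players best-responding. For instance, the Row player's best reply to O is V, but against V the Column player prefers L over O.

There is no pure-strategy Nash equilibrium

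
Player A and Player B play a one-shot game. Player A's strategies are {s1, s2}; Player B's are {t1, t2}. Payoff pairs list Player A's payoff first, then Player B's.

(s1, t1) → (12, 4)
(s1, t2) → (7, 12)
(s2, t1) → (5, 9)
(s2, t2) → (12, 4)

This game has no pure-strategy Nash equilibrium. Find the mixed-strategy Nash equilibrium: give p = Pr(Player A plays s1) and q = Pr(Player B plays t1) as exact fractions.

In a mixed NE each player is indifferent between their pure strategies, so the opponent's mix sets the indifference.
Player B indifferent between t1 and t2: p·4 + (1−p)·9 = p·12 + (1−p)·4 ⟹ 9 + (-5)p = 4 + 8p ⟹ p = 5/13.
Player A indifferent between s1 and s2: q·12 + (1−q)·7 = q·5 + (1−q)·12 ⟹ 7 + 5q = 12 + (-7)q ⟹ q = 5/12.

p = 5/13, q = 5/12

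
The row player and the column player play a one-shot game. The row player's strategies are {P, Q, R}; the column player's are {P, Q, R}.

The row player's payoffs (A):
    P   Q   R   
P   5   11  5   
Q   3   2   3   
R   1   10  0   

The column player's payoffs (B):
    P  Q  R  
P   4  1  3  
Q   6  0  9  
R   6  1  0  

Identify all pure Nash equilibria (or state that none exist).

Check mutual best responses: a cell is a NE iff neither player can gain by unilaterally deviating.
The row player's best responses — vs P: P (payoff 5); vs Q: P (payoff 11); vs R: P (payoff 5).
The column player's best responses — vs P: P (payoff 4); vs Q: R (payoff 9); vs R: P (payoff 6).
The only mutual best response is (P, P); neither player gains by switching there.

(P, P)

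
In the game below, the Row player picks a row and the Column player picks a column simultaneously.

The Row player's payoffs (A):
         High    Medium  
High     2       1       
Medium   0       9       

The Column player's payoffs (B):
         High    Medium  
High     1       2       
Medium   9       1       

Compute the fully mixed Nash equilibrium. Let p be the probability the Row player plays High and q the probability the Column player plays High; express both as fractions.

p = 8/9, q = 4/5

In a mixed NE each player is indifferent between their pure strategies, so the opponent's mix sets the indifference.
The Column player indifferent between High and Medium: p·1 + (1−p)·9 = p·2 + (1−p)·1 ⟹ 9 + (-8)p = 1 + 1p ⟹ p = 8/9.
The Row player indifferent between High and Medium: q·2 + (1−q)·1 = q·0 + (1−q)·9 ⟹ 1 + 1q = 9 + (-9)q ⟹ q = 4/5.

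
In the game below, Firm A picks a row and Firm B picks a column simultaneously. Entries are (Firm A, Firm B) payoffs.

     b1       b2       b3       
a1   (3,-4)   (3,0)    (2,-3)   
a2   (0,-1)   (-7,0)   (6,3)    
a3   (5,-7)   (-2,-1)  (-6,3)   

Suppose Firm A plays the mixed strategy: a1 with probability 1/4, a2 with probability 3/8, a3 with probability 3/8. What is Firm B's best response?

Firm B's best reply maximizes expected payoff against the mix.
b1: (1/4)·(-4) + (3/8)·(-1) + (3/8)·(-7) = -4
b2: (1/4)·0 + (3/8)·0 + (3/8)·(-1) = -3/8
b3: (1/4)·(-3) + (3/8)·3 + (3/8)·3 = 3/2
Highest expected payoff is 3/2, from b3.

b3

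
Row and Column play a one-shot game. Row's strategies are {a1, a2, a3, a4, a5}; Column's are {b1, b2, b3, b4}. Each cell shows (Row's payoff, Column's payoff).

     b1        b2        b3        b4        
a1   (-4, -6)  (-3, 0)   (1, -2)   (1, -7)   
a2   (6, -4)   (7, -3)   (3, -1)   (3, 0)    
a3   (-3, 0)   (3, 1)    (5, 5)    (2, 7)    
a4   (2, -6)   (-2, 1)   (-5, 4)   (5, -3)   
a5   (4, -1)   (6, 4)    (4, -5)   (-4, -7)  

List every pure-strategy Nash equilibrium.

Find each player's best response to every opponent strategy; NE are the intersections.
Row's best responses — vs b1: a2 (payoff 6); vs b2: a2 (payoff 7); vs b3: a3 (payoff 5); vs b4: a4 (payoff 5).
Column's best responses — vs a1: b2 (payoff 0); vs a2: b4 (payoff 0); vs a3: b4 (payoff 7); vs a4: b3 (payoff 4); vs a5: b2 (payoff 4).
No cell has both players best-responding. For instance, Row's best reply to b1 is a2, but against a2 Column prefers b4 over b1.

None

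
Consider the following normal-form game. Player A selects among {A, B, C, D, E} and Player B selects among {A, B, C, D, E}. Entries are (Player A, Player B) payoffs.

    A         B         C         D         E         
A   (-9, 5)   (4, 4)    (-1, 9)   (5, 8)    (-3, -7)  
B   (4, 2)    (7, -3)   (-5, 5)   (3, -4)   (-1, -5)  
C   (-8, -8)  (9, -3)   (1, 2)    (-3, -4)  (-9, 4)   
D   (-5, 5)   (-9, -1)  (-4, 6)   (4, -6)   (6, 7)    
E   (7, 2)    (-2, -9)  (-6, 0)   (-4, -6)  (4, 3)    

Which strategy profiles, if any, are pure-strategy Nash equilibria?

(D, E)

Find each player's best response to every opponent strategy; NE are the intersections.
Player A's best responses — vs A: E (payoff 7); vs B: C (payoff 9); vs C: C (payoff 1); vs D: A (payoff 5); vs E: D (payoff 6).
Player B's best responses — vs A: C (payoff 9); vs B: C (payoff 5); vs C: E (payoff 4); vs D: E (payoff 7); vs E: E (payoff 3).
The only mutual best response is (D, E); neither player gains by switching there.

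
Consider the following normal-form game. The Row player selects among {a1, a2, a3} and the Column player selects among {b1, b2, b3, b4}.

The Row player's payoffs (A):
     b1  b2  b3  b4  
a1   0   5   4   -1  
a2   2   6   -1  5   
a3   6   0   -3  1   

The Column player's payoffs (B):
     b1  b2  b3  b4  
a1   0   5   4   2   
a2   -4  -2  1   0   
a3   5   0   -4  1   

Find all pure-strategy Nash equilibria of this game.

(a3, b1)

Find each player's best response to every opponent strategy; NE are the intersections.
The Row player's best responses — vs b1: a3 (payoff 6); vs b2: a2 (payoff 6); vs b3: a1 (payoff 4); vs b4: a2 (payoff 5).
The Column player's best responses — vs a1: b2 (payoff 5); vs a2: b3 (payoff 1); vs a3: b1 (payoff 5).
The only mutual best response is (a3, b1); neither player gains by switching there.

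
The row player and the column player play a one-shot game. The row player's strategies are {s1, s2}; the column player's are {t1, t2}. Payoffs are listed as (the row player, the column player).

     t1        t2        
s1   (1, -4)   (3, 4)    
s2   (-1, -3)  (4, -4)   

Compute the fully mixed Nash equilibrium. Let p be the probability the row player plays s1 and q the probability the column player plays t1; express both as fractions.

p = 1/9, q = 1/3

Each player's mixing probability is pinned down by making the *other* player indifferent.
The column player indifferent between t1 and t2: p·(-4) + (1−p)·(-3) = p·4 + (1−p)·(-4) ⟹ (-3) + (-1)p = (-4) + 8p ⟹ p = 1/9.
The row player indifferent between s1 and s2: q·1 + (1−q)·3 = q·(-1) + (1−q)·4 ⟹ 3 + (-2)q = 4 + (-5)q ⟹ q = 1/3.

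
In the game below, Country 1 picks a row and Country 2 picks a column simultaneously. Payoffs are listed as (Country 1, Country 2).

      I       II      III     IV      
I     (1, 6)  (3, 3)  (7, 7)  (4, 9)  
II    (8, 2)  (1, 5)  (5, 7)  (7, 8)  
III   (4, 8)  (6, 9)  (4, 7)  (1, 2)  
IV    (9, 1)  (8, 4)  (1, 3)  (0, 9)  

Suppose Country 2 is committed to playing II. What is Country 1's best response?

With Country 2 fixed at II, Country 1's payoffs are: I → 3, II → 1, III → 6, IV → 8.
The maximum is 8, achieved by IV.

IV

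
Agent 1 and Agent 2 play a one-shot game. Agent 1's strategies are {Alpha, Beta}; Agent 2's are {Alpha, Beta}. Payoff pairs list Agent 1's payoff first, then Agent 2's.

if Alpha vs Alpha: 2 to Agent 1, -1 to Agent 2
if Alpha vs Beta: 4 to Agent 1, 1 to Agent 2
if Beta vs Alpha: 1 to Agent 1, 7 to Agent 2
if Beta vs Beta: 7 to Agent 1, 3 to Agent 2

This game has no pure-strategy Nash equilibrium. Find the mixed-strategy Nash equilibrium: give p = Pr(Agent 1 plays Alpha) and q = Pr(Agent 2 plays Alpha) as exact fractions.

p = 2/3, q = 3/4

Each player's mixing probability is pinned down by making the *other* player indifferent.
Agent 2 indifferent between Alpha and Beta: p·(-1) + (1−p)·7 = p·1 + (1−p)·3 ⟹ 7 + (-8)p = 3 + (-2)p ⟹ p = 2/3.
Agent 1 indifferent between Alpha and Beta: q·2 + (1−q)·4 = q·1 + (1−q)·7 ⟹ 4 + (-2)q = 7 + (-6)q ⟹ q = 3/4.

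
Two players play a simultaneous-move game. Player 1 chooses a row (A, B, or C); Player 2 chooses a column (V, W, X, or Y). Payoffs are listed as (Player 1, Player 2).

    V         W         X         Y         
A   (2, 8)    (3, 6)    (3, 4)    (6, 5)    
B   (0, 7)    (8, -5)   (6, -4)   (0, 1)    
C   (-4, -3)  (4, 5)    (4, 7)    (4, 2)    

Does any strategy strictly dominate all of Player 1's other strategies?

A strategy is strictly dominant if it gives Player 1 a strictly higher payoff than every other strategy, against every choice by the opponent.
A is not dominant: against W, B gives 8 > 3.
B is not dominant: against V, A gives 2 > 0.
C is not dominant: against V, A gives 2 > -4.
No single strategy is best against every opponent action.

No strictly dominant strategy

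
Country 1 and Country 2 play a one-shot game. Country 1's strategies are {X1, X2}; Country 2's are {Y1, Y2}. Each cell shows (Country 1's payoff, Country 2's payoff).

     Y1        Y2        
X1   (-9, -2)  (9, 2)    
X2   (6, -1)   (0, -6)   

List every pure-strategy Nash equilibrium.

(X1, Y2) and (X2, Y1)

Check mutual best responses: a cell is a NE iff neither player can gain by unilaterally deviating.
Country 1's best responses — vs Y1: X2 (payoff 6); vs Y2: X1 (payoff 9).
Country 2's best responses — vs X1: Y2 (payoff 2); vs X2: Y1 (payoff -1).
Mutual best responses occur at (X1, Y2) and (X2, Y1); at each, neither player gains by switching.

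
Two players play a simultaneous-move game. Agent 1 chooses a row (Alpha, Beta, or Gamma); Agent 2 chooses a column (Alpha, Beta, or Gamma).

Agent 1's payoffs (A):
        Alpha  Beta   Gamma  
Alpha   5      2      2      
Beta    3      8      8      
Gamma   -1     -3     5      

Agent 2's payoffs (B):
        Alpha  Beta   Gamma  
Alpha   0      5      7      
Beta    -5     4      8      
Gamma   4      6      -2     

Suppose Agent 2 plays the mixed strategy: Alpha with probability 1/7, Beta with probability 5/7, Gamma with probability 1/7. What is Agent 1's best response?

Beta

Agent 1's best reply maximizes expected payoff against the mix.
Alpha: (1/7)·5 + (5/7)·2 + (1/7)·2 = 17/7
Beta: (1/7)·3 + (5/7)·8 + (1/7)·8 = 51/7
Gamma: (1/7)·(-1) + (5/7)·(-3) + (1/7)·5 = -11/7
Highest expected payoff is 51/7, from Beta.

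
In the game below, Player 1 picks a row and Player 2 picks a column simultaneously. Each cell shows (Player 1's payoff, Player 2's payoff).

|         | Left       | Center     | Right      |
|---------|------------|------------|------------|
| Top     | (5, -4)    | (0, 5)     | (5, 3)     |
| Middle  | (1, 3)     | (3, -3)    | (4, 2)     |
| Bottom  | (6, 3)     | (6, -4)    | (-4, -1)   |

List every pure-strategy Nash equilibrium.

Check mutual best responses: a cell is a NE iff neither player can gain by unilaterally deviating.
Player 1's best responses — vs Left: Bottom (payoff 6); vs Center: Bottom (payoff 6); vs Right: Top (payoff 5).
Player 2's best responses — vs Top: Center (payoff 5); vs Middle: Left (payoff 3); vs Bottom: Left (payoff 3).
The only mutual best response is (Bottom, Left); neither player gains by switching there.

(Bottom, Left)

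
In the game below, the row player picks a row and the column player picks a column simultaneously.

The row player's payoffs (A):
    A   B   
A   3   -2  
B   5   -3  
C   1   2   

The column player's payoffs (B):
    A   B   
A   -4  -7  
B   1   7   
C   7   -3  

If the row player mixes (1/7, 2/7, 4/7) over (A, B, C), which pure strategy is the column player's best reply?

The column player's best reply maximizes expected payoff against the mix.
A: (1/7)·(-4) + (2/7)·1 + (4/7)·7 = 26/7
B: (1/7)·(-7) + (2/7)·7 + (4/7)·(-3) = -5/7
Highest expected payoff is 26/7, from A.

A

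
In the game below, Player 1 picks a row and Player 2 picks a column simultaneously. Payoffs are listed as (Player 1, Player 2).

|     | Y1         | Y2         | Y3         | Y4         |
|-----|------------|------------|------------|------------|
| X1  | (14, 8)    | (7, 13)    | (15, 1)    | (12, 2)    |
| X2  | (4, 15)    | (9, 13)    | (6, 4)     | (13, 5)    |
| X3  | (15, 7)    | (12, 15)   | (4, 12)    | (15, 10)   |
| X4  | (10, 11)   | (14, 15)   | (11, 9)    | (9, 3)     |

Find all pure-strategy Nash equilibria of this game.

Check mutual best responses: a cell is a NE iff neither player can gain by unilaterally deviating.
Player 1's best responses — vs Y1: X3 (payoff 15); vs Y2: X4 (payoff 14); vs Y3: X1 (payoff 15); vs Y4: X3 (payoff 15).
Player 2's best responses — vs X1: Y2 (payoff 13); vs X2: Y1 (payoff 15); vs X3: Y2 (payoff 15); vs X4: Y2 (payoff 15).
The only mutual best response is (X4, Y2); neither player gains by switching there.

(X4, Y2)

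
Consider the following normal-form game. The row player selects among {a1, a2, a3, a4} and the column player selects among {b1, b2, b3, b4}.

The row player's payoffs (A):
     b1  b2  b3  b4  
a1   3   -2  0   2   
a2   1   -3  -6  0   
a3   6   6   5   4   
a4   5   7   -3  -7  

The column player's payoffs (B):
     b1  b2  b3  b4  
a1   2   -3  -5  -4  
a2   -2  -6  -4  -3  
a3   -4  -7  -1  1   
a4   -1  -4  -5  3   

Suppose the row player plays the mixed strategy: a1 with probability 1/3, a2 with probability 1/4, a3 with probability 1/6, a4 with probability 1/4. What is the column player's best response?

The column player's best reply maximizes expected payoff against the mix.
b1: (1/3)·2 + (1/4)·(-2) + (1/6)·(-4) + (1/4)·(-1) = -3/4
b2: (1/3)·(-3) + (1/4)·(-6) + (1/6)·(-7) + (1/4)·(-4) = -14/3
b3: (1/3)·(-5) + (1/4)·(-4) + (1/6)·(-1) + (1/4)·(-5) = -49/12
b4: (1/3)·(-4) + (1/4)·(-3) + (1/6)·1 + (1/4)·3 = -7/6
Highest expected payoff is -3/4, from b1.

b1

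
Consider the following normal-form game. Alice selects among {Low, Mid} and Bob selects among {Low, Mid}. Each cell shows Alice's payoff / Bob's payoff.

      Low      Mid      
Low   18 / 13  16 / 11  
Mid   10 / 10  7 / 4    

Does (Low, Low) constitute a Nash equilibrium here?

Yes

Holding Bob at Low: Alice gets 18 from Low, versus 10 from Mid. No profitable deviation for Alice.
Holding Alice at Low: Bob gets 13 from Low, versus 11 from Mid. No profitable deviation for Bob either.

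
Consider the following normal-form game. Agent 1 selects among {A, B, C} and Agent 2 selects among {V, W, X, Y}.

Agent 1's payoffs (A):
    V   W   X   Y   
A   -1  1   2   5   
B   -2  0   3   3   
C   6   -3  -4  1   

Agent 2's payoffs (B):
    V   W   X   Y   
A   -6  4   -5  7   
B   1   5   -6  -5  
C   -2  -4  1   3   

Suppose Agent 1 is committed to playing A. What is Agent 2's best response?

With Agent 1 fixed at A, Agent 2's payoffs are: V → -6, W → 4, X → -5, Y → 7.
The maximum is 7, achieved by Y.

Y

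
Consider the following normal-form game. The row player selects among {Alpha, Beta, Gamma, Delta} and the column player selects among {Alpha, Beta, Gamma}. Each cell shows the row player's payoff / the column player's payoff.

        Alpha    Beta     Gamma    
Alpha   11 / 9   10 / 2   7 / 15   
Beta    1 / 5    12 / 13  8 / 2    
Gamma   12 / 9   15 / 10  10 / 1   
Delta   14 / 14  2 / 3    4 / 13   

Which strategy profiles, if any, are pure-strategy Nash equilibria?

(Gamma, Beta) and (Delta, Alpha)

A profile is a Nash equilibrium when each player is best-responding to the other.
The row player's best responses — vs Alpha: Delta (payoff 14); vs Beta: Gamma (payoff 15); vs Gamma: Gamma (payoff 10).
The column player's best responses — vs Alpha: Gamma (payoff 15); vs Beta: Beta (payoff 13); vs Gamma: Beta (payoff 10); vs Delta: Alpha (payoff 14).
Mutual best responses occur at (Gamma, Beta) and (Delta, Alpha); at each, neither player gains by switching.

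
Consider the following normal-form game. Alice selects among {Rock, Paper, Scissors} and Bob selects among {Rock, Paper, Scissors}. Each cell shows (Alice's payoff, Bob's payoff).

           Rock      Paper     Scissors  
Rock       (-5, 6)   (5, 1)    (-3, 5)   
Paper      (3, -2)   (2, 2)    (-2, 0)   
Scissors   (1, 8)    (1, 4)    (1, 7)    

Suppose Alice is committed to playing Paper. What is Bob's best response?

Paper

With Alice fixed at Paper, Bob's payoffs are: Rock → -2, Paper → 2, Scissors → 0.
The maximum is 2, achieved by Paper.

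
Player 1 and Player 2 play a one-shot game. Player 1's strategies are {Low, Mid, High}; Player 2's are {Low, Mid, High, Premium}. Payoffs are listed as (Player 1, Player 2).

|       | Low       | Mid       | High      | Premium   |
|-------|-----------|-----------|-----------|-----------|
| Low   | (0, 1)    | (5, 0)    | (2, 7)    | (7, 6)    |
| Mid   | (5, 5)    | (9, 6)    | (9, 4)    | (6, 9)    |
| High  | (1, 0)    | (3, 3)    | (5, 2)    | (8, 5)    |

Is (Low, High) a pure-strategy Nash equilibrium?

No

Holding Player 2 at High: Player 1 gets 2 from Low but could get 9 by switching to Mid. Player 1 has a profitable deviation.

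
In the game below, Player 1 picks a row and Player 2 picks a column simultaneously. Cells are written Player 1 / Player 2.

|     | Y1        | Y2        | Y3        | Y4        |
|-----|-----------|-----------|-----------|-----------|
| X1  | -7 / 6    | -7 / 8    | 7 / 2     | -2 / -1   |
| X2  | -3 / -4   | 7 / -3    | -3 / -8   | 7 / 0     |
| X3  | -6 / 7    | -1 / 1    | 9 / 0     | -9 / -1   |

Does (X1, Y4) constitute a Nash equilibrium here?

Holding Player 2 at Y4: Player 1 gets -2 from X1 but could get 7 by switching to X2. Player 1 has a profitable deviation.

No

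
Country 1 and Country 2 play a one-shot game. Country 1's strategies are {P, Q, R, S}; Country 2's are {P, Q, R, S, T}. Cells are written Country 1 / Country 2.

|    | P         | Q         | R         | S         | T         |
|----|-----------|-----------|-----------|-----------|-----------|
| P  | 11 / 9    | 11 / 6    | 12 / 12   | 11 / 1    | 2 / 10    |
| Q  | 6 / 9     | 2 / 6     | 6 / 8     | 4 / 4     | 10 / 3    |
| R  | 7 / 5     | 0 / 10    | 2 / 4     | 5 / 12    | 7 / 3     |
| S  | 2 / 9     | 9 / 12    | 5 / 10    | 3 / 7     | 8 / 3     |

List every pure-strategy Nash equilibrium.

Find each player's best response to every opponent strategy; NE are the intersections.
Country 1's best responses — vs P: P (payoff 11); vs Q: P (payoff 11); vs R: P (payoff 12); vs S: P (payoff 11); vs T: Q (payoff 10).
Country 2's best responses — vs P: R (payoff 12); vs Q: P (payoff 9); vs R: S (payoff 12); vs S: Q (payoff 12).
The only mutual best response is (P, R); neither player gains by switching there.

(P, R)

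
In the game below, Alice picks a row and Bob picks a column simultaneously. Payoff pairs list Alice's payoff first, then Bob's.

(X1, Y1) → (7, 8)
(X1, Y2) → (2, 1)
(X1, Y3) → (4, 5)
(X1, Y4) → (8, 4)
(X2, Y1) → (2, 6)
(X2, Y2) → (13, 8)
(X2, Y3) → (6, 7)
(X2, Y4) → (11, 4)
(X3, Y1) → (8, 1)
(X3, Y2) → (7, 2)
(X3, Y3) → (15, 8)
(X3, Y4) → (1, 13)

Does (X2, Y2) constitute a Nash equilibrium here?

Yes

Holding Bob at Y2: Alice gets 13 from X2, versus 2 from X1, 7 from X3. No profitable deviation for Alice.
Holding Alice at X2: Bob gets 8 from Y2, versus 6 from Y1, 7 from Y3, 4 from Y4. No profitable deviation for Bob either.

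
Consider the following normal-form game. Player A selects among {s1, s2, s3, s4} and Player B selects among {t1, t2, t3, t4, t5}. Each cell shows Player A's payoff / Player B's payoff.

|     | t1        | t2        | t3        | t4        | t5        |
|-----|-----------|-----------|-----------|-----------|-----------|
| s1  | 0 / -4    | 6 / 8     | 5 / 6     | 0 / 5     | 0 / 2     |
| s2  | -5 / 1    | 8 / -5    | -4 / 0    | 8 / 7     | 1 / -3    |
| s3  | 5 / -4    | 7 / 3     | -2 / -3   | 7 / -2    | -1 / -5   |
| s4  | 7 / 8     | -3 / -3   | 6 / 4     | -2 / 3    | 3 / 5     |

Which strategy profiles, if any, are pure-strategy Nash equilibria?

(s2, t4) and (s4, t1)

A profile is a Nash equilibrium when each player is best-responding to the other.
Player A's best responses — vs t1: s4 (payoff 7); vs t2: s2 (payoff 8); vs t3: s4 (payoff 6); vs t4: s2 (payoff 8); vs t5: s4 (payoff 3).
Player B's best responses — vs s1: t2 (payoff 8); vs s2: t4 (payoff 7); vs s3: t2 (payoff 3); vs s4: t1 (payoff 8).
Mutual best responses occur at (s2, t4) and (s4, t1); at each, neither player gains by switching.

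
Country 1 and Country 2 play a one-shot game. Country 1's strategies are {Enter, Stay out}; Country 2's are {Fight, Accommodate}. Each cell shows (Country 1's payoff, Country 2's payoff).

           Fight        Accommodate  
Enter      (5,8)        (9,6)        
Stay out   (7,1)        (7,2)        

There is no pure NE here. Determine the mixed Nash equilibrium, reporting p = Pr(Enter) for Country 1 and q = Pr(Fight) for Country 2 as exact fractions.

p = 1/3, q = 1/2

Each player's mixing probability is pinned down by making the *other* player indifferent.
Country 2 indifferent between Fight and Accommodate: p·8 + (1−p)·1 = p·6 + (1−p)·2 ⟹ 1 + 7p = 2 + 4p ⟹ p = 1/3.
Country 1 indifferent between Enter and Stay out: q·5 + (1−q)·9 = q·7 + (1−q)·7 ⟹ 9 + (-4)q = 7 + 0q ⟹ q = 1/2.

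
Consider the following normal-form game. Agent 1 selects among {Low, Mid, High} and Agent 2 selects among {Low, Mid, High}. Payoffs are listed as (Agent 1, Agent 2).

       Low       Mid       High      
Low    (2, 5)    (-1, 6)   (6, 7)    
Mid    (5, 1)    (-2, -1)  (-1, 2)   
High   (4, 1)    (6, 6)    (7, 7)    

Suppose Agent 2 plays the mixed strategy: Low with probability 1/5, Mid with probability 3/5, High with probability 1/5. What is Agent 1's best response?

Agent 1's best reply maximizes expected payoff against the mix.
Low: (1/5)·2 + (3/5)·(-1) + (1/5)·6 = 1
Mid: (1/5)·5 + (3/5)·(-2) + (1/5)·(-1) = -2/5
High: (1/5)·4 + (3/5)·6 + (1/5)·7 = 29/5
Highest expected payoff is 29/5, from High.

High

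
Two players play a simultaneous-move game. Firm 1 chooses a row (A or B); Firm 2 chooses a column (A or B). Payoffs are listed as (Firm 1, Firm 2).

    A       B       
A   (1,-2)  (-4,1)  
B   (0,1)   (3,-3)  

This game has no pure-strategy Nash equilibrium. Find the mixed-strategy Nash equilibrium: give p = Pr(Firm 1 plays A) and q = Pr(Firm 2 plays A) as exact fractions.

p = 4/7, q = 7/8

In a mixed NE each player is indifferent between their pure strategies, so the opponent's mix sets the indifference.
Firm 2 indifferent between A and B: p·(-2) + (1−p)·1 = p·1 + (1−p)·(-3) ⟹ 1 + (-3)p = (-3) + 4p ⟹ p = 4/7.
Firm 1 indifferent between A and B: q·1 + (1−q)·(-4) = q·0 + (1−q)·3 ⟹ (-4) + 5q = 3 + (-3)q ⟹ q = 7/8.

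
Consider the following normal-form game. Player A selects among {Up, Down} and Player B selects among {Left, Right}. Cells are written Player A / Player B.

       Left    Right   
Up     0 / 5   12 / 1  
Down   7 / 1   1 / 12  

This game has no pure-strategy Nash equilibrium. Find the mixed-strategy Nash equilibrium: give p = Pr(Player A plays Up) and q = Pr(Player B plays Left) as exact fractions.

p = 11/15, q = 11/18

Each player's mixing probability is pinned down by making the *other* player indifferent.
Player B indifferent between Left and Right: p·5 + (1−p)·1 = p·1 + (1−p)·12 ⟹ 1 + 4p = 12 + (-11)p ⟹ p = 11/15.
Player A indifferent between Up and Down: q·0 + (1−q)·12 = q·7 + (1−q)·1 ⟹ 12 + (-12)q = 1 + 6q ⟹ q = 11/18.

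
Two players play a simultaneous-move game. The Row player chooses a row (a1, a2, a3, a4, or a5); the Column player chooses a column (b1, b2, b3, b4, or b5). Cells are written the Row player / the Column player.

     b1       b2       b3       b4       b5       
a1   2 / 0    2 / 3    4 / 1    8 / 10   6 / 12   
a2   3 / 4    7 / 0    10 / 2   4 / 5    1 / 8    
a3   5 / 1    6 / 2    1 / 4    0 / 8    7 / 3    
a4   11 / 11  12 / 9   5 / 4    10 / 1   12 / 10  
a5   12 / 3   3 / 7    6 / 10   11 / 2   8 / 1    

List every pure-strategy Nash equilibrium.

No pure-strategy Nash equilibrium

A profile is a Nash equilibrium when each player is best-responding to the other.
The Row player's best responses — vs b1: a5 (payoff 12); vs b2: a4 (payoff 12); vs b3: a2 (payoff 10); vs b4: a5 (payoff 11); vs b5: a4 (payoff 12).
The Column player's best responses — vs a1: b5 (payoff 12); vs a2: b5 (payoff 8); vs a3: b4 (payoff 8); vs a4: b1 (payoff 11); vs a5: b3 (payoff 10).
No cell has both players best-responding. For instance, the Row player's best reply to b4 is a5, but against a5 the Column player prefers b3 over b4.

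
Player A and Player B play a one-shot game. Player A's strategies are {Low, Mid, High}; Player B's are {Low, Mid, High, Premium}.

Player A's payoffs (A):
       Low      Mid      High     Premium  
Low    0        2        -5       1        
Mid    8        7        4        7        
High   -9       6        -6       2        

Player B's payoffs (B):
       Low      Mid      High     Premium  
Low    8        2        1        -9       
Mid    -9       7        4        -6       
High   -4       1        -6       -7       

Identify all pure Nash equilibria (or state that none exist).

(Mid, Mid)

A profile is a Nash equilibrium when each player is best-responding to the other.
Player A's best responses — vs Low: Mid (payoff 8); vs Mid: Mid (payoff 7); vs High: Mid (payoff 4); vs Premium: Mid (payoff 7).
Player B's best responses — vs Low: Low (payoff 8); vs Mid: Mid (payoff 7); vs High: Mid (payoff 1).
The only mutual best response is (Mid, Mid); neither player gains by switching there.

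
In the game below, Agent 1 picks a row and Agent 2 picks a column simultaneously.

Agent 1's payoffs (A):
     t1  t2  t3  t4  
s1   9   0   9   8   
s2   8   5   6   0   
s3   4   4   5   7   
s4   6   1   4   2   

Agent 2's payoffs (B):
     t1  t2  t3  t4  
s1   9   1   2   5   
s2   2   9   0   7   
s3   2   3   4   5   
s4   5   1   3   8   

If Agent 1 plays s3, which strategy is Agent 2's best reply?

t4

With Agent 1 fixed at s3, Agent 2's payoffs are: t1 → 2, t2 → 3, t3 → 4, t4 → 5.
The maximum is 5, achieved by t4.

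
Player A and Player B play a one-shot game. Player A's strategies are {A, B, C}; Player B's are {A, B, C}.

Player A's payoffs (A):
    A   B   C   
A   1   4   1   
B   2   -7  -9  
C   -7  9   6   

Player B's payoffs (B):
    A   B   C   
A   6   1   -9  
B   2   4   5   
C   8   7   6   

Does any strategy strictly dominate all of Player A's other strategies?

Check whether one of Player A's strategies beats all alternatives regardless of what the opponent does.
A is not dominant: against A, B gives 2 > 1.
B is not dominant: against B, A gives 4 > -7.
C is not dominant: against A, A gives 1 > -7.
No single strategy is best against every opponent action.

None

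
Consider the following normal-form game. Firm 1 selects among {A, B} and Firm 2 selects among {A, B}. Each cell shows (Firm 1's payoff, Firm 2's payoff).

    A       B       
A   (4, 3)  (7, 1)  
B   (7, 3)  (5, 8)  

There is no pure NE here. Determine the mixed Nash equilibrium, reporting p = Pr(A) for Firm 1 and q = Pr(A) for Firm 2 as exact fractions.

Each player's mixing probability is pinned down by making the *other* player indifferent.
Firm 2 indifferent between A and B: p·3 + (1−p)·3 = p·1 + (1−p)·8 ⟹ 3 + 0p = 8 + (-7)p ⟹ p = 5/7.
Firm 1 indifferent between A and B: q·4 + (1−q)·7 = q·7 + (1−q)·5 ⟹ 7 + (-3)q = 5 + 2q ⟹ q = 2/5.

p = 5/7, q = 2/5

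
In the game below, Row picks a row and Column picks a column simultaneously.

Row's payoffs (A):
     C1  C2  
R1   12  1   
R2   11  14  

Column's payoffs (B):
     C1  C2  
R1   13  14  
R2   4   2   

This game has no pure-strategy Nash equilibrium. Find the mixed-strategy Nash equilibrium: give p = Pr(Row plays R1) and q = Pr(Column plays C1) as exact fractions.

Each player's mixing probability is pinned down by making the *other* player indifferent.
Column indifferent between C1 and C2: p·13 + (1−p)·4 = p·14 + (1−p)·2 ⟹ 4 + 9p = 2 + 12p ⟹ p = 2/3.
Row indifferent between R1 and R2: q·12 + (1−q)·1 = q·11 + (1−q)·14 ⟹ 1 + 11q = 14 + (-3)q ⟹ q = 13/14.

p = 2/3, q = 13/14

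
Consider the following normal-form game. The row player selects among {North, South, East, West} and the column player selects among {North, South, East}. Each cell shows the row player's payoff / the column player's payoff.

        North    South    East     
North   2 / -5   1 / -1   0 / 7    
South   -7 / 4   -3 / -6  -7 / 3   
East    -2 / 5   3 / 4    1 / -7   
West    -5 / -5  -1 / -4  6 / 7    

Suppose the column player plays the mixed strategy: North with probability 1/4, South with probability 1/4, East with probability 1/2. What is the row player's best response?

The row player's best reply maximizes expected payoff against the mix.
North: (1/4)·2 + (1/4)·1 + (1/2)·0 = 3/4
South: (1/4)·(-7) + (1/4)·(-3) + (1/2)·(-7) = -6
East: (1/4)·(-2) + (1/4)·3 + (1/2)·1 = 3/4
West: (1/4)·(-5) + (1/4)·(-1) + (1/2)·6 = 3/2
Highest expected payoff is 3/2, from West.

West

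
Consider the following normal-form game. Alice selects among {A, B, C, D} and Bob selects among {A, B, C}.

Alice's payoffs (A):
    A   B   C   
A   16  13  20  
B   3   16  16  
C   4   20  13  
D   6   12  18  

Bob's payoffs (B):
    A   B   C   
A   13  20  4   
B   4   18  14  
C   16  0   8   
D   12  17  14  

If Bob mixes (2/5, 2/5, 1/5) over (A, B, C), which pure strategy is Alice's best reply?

Compute Alice's expected payoff from each pure strategy against the given mix.
A: (2/5)·16 + (2/5)·13 + (1/5)·20 = 78/5
B: (2/5)·3 + (2/5)·16 + (1/5)·16 = 54/5
C: (2/5)·4 + (2/5)·20 + (1/5)·13 = 61/5
D: (2/5)·6 + (2/5)·12 + (1/5)·18 = 54/5
Highest expected payoff is 78/5, from A.

A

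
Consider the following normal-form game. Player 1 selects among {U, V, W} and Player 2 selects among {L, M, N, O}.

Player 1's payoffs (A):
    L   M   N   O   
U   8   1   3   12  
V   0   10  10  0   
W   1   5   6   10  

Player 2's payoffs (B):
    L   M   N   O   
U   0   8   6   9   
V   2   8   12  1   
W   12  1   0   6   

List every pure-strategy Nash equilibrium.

(U, O) and (V, N)

Find each player's best response to every opponent strategy; NE are the intersections.
Player 1's best responses — vs L: U (payoff 8); vs M: V (payoff 10); vs N: V (payoff 10); vs O: U (payoff 12).
Player 2's best responses — vs U: O (payoff 9); vs V: N (payoff 12); vs W: L (payoff 12).
Mutual best responses occur at (U, O) and (V, N); at each, neither player gains by switching.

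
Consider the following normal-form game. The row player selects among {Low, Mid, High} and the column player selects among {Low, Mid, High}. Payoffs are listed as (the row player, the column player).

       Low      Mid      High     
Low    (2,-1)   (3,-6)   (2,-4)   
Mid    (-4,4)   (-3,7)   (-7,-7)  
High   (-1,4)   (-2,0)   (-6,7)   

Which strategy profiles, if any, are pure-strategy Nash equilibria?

(Low, Low)

Check mutual best responses: a cell is a NE iff neither player can gain by unilaterally deviating.
The row player's best responses — vs Low: Low (payoff 2); vs Mid: Low (payoff 3); vs High: Low (payoff 2).
The column player's best responses — vs Low: Low (payoff -1); vs Mid: Mid (payoff 7); vs High: High (payoff 7).
The only mutual best response is (Low, Low); neither player gains by switching there.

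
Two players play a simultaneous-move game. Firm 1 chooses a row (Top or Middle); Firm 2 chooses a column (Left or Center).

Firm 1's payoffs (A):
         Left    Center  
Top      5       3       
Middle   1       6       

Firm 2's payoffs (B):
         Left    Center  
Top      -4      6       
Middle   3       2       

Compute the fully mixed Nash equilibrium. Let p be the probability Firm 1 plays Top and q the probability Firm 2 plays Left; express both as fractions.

Each player's mixing probability is pinned down by making the *other* player indifferent.
Firm 2 indifferent between Left and Center: p·(-4) + (1−p)·3 = p·6 + (1−p)·2 ⟹ 3 + (-7)p = 2 + 4p ⟹ p = 1/11.
Firm 1 indifferent between Top and Middle: q·5 + (1−q)·3 = q·1 + (1−q)·6 ⟹ 3 + 2q = 6 + (-5)q ⟹ q = 3/7.

p = 1/11, q = 3/7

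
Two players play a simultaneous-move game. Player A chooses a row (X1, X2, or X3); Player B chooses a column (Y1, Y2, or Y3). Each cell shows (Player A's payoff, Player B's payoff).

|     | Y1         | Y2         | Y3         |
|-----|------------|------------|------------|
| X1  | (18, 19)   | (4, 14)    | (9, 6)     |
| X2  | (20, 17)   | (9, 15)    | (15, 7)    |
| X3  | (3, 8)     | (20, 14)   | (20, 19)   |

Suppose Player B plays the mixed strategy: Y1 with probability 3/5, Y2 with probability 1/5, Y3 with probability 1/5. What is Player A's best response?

Compute Player A's expected payoff from each pure strategy against the given mix.
X1: (3/5)·18 + (1/5)·4 + (1/5)·9 = 67/5
X2: (3/5)·20 + (1/5)·9 + (1/5)·15 = 84/5
X3: (3/5)·3 + (1/5)·20 + (1/5)·20 = 49/5
Highest expected payoff is 84/5, from X2.

X2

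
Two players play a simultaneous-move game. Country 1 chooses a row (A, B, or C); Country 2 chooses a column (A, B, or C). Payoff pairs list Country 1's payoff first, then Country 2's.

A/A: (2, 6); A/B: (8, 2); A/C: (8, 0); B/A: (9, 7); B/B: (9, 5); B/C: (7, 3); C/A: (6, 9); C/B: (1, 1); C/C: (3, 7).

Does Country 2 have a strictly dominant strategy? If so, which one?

A strategy is strictly dominant if it gives Country 2 a strictly higher payoff than every other strategy, against every choice by the opponent.
A strictly dominates: vs A: 6 > each of {2, 0}; vs B: 7 > each of {5, 3}; vs C: 9 > each of {1, 7}.

A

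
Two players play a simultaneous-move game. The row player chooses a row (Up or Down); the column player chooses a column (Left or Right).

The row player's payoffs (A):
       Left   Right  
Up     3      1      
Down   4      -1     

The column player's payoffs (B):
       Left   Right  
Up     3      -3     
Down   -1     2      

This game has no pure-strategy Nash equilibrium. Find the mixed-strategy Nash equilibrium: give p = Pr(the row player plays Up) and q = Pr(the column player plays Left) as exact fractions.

p = 1/3, q = 2/3

In a mixed NE each player is indifferent between their pure strategies, so the opponent's mix sets the indifference.
The column player indifferent between Left and Right: p·3 + (1−p)·(-1) = p·(-3) + (1−p)·2 ⟹ (-1) + 4p = 2 + (-5)p ⟹ p = 1/3.
The row player indifferent between Up and Down: q·3 + (1−q)·1 = q·4 + (1−q)·(-1) ⟹ 1 + 2q = (-1) + 5q ⟹ q = 2/3.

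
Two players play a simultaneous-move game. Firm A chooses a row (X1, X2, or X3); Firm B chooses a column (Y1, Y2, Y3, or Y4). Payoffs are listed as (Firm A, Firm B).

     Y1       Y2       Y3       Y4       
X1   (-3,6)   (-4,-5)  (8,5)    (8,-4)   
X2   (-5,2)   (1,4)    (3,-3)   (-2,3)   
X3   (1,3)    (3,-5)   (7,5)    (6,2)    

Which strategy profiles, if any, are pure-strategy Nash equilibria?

There is no pure-strategy Nash equilibrium

Find each player's best response to every opponent strategy; NE are the intersections.
Firm A's best responses — vs Y1: X3 (payoff 1); vs Y2: X3 (payoff 3); vs Y3: X1 (payoff 8); vs Y4: X1 (payoff 8).
Firm B's best responses — vs X1: Y1 (payoff 6); vs X2: Y2 (payoff 4); vs X3: Y3 (payoff 5).
No cell has both players best-responding. For instance, Firm A's best reply to Y1 is X3, but against X3 Firm B prefers Y3 over Y1.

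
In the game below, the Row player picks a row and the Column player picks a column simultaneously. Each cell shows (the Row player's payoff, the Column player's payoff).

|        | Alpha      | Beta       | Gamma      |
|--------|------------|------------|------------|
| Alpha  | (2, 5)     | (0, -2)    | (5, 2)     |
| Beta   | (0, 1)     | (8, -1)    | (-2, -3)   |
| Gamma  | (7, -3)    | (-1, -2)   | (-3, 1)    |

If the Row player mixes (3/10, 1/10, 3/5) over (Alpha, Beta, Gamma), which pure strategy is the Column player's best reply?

Gamma

Compute the Column player's expected payoff from each pure strategy against the given mix.
Alpha: (3/10)·5 + (1/10)·1 + (3/5)·(-3) = -1/5
Beta: (3/10)·(-2) + (1/10)·(-1) + (3/5)·(-2) = -19/10
Gamma: (3/10)·2 + (1/10)·(-3) + (3/5)·1 = 9/10
Highest expected payoff is 9/10, from Gamma.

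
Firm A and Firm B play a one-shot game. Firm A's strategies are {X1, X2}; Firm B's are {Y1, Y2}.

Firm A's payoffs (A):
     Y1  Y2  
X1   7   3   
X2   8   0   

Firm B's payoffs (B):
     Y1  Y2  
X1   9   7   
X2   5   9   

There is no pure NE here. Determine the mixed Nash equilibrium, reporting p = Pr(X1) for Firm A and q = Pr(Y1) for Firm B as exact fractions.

p = 2/3, q = 3/4

In a mixed NE each player is indifferent between their pure strategies, so the opponent's mix sets the indifference.
Firm B indifferent between Y1 and Y2: p·9 + (1−p)·5 = p·7 + (1−p)·9 ⟹ 5 + 4p = 9 + (-2)p ⟹ p = 2/3.
Firm A indifferent between X1 and X2: q·7 + (1−q)·3 = q·8 + (1−q)·0 ⟹ 3 + 4q = 0 + 8q ⟹ q = 3/4.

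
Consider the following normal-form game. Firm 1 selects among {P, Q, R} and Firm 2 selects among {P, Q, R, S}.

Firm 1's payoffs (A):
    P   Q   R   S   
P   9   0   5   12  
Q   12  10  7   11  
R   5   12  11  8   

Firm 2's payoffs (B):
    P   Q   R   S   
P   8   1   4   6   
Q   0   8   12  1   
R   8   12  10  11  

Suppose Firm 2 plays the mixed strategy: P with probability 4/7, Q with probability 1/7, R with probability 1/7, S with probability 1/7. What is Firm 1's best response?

Q

Firm 1's best reply maximizes expected payoff against the mix.
P: (4/7)·9 + (1/7)·0 + (1/7)·5 + (1/7)·12 = 53/7
Q: (4/7)·12 + (1/7)·10 + (1/7)·7 + (1/7)·11 = 76/7
R: (4/7)·5 + (1/7)·12 + (1/7)·11 + (1/7)·8 = 51/7
Highest expected payoff is 76/7, from Q.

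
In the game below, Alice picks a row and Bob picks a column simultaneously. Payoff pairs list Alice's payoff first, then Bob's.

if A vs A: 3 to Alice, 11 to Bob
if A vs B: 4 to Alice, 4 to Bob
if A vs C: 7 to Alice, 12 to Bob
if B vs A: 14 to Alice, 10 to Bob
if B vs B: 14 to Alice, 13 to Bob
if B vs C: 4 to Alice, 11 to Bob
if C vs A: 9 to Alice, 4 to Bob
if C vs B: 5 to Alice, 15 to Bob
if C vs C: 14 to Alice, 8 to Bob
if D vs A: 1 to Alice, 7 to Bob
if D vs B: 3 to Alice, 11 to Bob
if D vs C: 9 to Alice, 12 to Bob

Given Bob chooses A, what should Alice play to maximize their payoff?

B

With Bob fixed at A, Alice's payoffs are: A → 3, B → 14, C → 9, D → 1.
The maximum is 14, achieved by B.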